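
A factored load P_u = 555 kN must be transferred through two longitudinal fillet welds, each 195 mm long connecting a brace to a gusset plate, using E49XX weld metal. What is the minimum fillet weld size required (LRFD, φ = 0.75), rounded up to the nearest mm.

E49XX → F_EXX = 490 MPa.
Total weld length L = 390 mm.
Required throat t_e = P_u / (φ × 0.6 F_EXX × L) = 555 / (0.75 × 0.6 × 490 × 390 × 10⁻³) = 6.454 mm.
Required leg w = t_e / 0.707 = 9.129 mm → use 10 mm.

w = 10 mm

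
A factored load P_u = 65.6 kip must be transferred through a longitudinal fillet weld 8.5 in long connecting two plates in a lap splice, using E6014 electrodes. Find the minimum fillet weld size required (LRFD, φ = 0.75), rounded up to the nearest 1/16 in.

E60XX → F_EXX = 60 ksi.
Total weld length L = 8.5 in.
Required throat t_e = P_u / (φ × 0.6 F_EXX × L) = 65.6 / (0.75 × 0.6 × 60 × 8.5) = 0.2858 in.
Required leg w = t_e / 0.707 = 0.4043 in → use 7/16 in.

w = 7/16 in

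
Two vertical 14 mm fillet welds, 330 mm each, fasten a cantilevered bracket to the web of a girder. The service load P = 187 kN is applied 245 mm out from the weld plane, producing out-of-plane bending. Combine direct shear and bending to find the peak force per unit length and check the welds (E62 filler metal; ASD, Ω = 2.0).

E62XX → F_EXX = 620 MPa.
L_w = 2 × 330 = 660 mm; section modulus (unit throat) S = 2 × L²/6 = 36300 mm².
Direct shear f_v = P/L_w = 187×10³/660 = 283.3 N/mm.
Moment M = P × e = 187×10³ × 245 = 45815000 N·mm; bending f_b = M/S = 1262 N/mm.
f_max = √(f_v² + f_b²) = √(283.3² + 1262²) = 1294 N/mm.
r_n/Ω = (1/2.0) × 0.6 × 620 × (0.707 × 14) = 1841 N/mm → adequate.

f_max ≈ 1290 N/mm; adequate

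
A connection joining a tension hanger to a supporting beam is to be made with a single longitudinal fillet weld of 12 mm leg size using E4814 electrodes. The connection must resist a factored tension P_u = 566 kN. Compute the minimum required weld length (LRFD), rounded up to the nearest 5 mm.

L = 310 mm

E48XX → F_EXX = 480 MPa.
Throat t_e = 0.707 × 12 = 8.484 mm.
φr_n = 0.75 × 0.6 × 480 × 8.484 × 10⁻³ = 1.833 kN/mm.
L_req = P_u / φr_n = 566 / 1.833 = 308.9 mm total.
Round up → use L = 310 mm.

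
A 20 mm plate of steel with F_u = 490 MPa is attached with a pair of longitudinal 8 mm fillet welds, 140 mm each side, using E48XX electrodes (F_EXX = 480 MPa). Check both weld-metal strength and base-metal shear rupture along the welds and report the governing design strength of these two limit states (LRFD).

φR_n ≈ 342 kN (weld metal governs)

t_e = 0.707 × 8 = 5.656 mm; L = 280 mm.
Weld metal: φR_n = 0.75 × 0.6 × 480 × 5.656 × 280 × 10⁻³ = 342.1 kN.
Base metal (shear rupture): φR_n = 0.75 × 0.6 × 490 × 20 × 280 × 10⁻³ = 1235 kN.
Governing: weld metal.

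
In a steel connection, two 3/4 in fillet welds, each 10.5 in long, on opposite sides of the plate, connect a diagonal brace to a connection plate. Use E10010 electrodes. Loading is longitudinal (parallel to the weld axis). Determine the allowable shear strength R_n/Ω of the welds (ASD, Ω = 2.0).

E100XX → F_EXX = 100 ksi.
Effective throat t_e = 0.707 × 0.75 = 0.5302 in.
Total length L = 21 in; A_we = 0.5302 × 21 = 11.14 in².
F_nw = 0.6 F_EXX = 0.6 × 100 = 60 ksi.
R_n = 60 × 11.14 = 668.1 kip; R_n/Ω = 668.1/2.0 = 334.1 kip.

R_n/Ω ≈ 334 kip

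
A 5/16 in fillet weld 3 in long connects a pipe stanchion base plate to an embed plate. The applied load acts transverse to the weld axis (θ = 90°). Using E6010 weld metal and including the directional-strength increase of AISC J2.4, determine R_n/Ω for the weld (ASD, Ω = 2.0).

E60XX → F_EXX = 60 ksi.
t_e = 0.707 × 0.3125 = 0.2209 in; A_we = 0.2209 × 3 = 0.6628 in².
Directional factor: 1.0 + 0.5 sin^1.5(90°) = 1.5.
F_nw = 0.6 × 60 × 1.5 = 54 ksi.
R_n/Ω = (54 × 0.6628) / 2.0 = 17.9 kip.

R_n/Ω ≈ 17.9 kip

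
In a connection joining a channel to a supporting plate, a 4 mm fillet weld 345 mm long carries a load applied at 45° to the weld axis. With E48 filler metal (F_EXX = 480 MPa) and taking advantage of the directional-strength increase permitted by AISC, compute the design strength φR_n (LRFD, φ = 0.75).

φR_n ≈ 273 kN

t_e = 0.707 × 4 = 2.828 mm; A_we = 2.828 × 345 = 975.7 mm².
Directional factor: 1.0 + 0.5 sin^1.5(45°) = 1.297.
F_nw = 0.6 × 480 × 1.297 = 373.6 MPa.
φR_n = 0.75 × 373.6 × 975.7 × 10⁻³ = 273.4 kN.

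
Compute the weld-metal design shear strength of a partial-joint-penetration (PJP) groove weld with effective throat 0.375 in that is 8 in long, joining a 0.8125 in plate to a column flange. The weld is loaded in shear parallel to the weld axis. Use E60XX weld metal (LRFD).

φR_n ≈ 81 kip

E60XX → F_EXX = 60 ksi.
Effective throat (given) t_e = 0.375 in.
A_we = 0.375 × 8 = 3 in².
F_nw = 0.6 F_EXX = 36 ksi.
φR_n = 0.75 × 36 × 3 = 81 kip.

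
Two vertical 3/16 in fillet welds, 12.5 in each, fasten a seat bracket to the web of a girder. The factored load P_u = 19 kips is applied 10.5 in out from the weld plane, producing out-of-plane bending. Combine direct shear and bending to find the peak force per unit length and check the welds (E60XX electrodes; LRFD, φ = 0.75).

f_max ≈ 3.91 kip/in; NOT adequate

E60XX → F_EXX = 60 ksi.
L_w = 2 × 12.5 = 25 in; section modulus (unit throat) S = 2 × L²/6 = 52.08 in².
Direct shear f_v = P/L_w = 19/25 = 0.76 kip/in.
Moment M = P × e = 19 × 10.5 = 199.5 kip·in; bending f_b = M/S = 3.83 kip/in.
f_max = √(f_v² + f_b²) = √(0.76² + 3.83²) = 3.905 kip/in.
φr_n = 0.75 × 0.6 × 60 × (0.707 × 0.1875) = 3.579 kip/in → NOT adequate.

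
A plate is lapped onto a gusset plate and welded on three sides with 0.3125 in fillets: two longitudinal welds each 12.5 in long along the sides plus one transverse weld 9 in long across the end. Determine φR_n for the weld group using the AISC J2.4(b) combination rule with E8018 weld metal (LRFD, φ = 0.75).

E80XX → F_EXX = 80 ksi.
t_e = 0.707 × 0.3125 = 0.2209 in.
R_nwl = 0.6 × 80 × 0.2209 × 25 = 265.1 kip (longitudinal, 2 welds).
R_nwt = 0.6 × 80 × 0.2209 × 9 = 95.44 kip (transverse, base value).
(i) R_nwl + R_nwt = 360.6 kip; (ii) 0.85 R_nwl + 1.5 R_nwt = 368.5 kip.
R_n = max = 368.5 kip [governs: (ii)]; φR_n = 276.4 kip.

φR_n ≈ 276 kip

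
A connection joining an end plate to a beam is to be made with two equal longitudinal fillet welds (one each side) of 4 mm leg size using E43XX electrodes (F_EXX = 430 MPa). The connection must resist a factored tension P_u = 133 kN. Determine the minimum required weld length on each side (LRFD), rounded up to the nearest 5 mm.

L = 125 mm on each side

Throat t_e = 0.707 × 4 = 2.828 mm.
φr_n = 0.75 × 0.6 × 430 × 2.828 × 10⁻³ = 0.5472 kN/mm.
L_req = P_u / φr_n = 133 / 0.5472 = 243 mm total.
Per side: 243 / 2 = 121.5 mm.
Round up → use L = 125 mm on each side.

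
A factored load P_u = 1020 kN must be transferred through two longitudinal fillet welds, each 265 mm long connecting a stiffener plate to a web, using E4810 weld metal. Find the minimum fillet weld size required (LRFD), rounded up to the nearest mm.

E48XX → F_EXX = 480 MPa.
Total weld length L = 530 mm.
Required throat t_e = P_u / (φ × 0.6 F_EXX × L) = 1020 / (0.75 × 0.6 × 480 × 530 × 10⁻³) = 8.91 mm.
Required leg w = t_e / 0.707 = 12.6 mm → use 13 mm.

w = 13 mm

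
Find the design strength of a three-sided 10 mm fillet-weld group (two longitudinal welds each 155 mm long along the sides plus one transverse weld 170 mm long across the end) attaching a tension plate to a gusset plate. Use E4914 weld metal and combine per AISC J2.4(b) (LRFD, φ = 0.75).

φR_n ≈ 808 kN

E49XX → F_EXX = 490 MPa.
t_e = 0.707 × 10 = 7.07 mm.
R_nwl = 0.6 × 490 × 7.07 × 310 × 10⁻³ = 644.4 kN (longitudinal, 2 welds).
R_nwt = 0.6 × 490 × 7.07 × 170 × 10⁻³ = 353.4 kN (transverse, base value).
(i) R_nwl + R_nwt = 997.7 kN; (ii) 0.85 R_nwl + 1.5 R_nwt = 1078 kN.
R_n = max = 1078 kN [governs: (ii)]; φR_n = 808.3 kN.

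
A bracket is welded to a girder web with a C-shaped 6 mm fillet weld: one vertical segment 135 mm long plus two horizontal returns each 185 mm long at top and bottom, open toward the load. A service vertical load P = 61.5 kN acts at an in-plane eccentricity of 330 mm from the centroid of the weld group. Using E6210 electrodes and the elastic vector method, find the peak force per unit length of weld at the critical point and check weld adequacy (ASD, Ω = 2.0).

f_max ≈ 832 N/mm; NOT adequate

E62XX → F_EXX = 620 MPa.
Total weld length L_w = 505 mm. Treat welds as unit-width lines.
Centroid: x̄ = 2×185×92.5 / 505 = 67.77 mm from the vertical weld.
Polar moment about centroid: J = I_x + I_y = [135³/12 + 2×185×67.5²] + [135×67.77² + 2(185³/12 + 185×24.73²)] = 3792000 mm³.
Direct shear f_v = P/L_w = 61.5×10³ / 505 = 121.8 N/mm (vertical).
Torsion M = P·e = 61.5×10³ × 330 = 20295000 N·mm.
Critical point at (x, y) = (117.2, 67.5) from centroid. f_tx = M·y/J = 361.2 N/mm; f_ty = M·x/J = 627.3 N/mm.
Resultant f_max = √[f_tx² + (f_v + f_ty)²] = √[361.2² + (121.8 + 627.3)²] = 831.7 N/mm.
Capacity per unit length: r_n/Ω = (1/2.0) × 0.6 × 620 × (0.707 × 6) = 789 N/mm.
831.7 > 789 → NOT adequate.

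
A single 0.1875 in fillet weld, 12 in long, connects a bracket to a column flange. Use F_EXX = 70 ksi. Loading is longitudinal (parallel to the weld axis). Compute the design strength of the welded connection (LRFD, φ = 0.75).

φR_n ≈ 50.1 kips

Effective throat t_e = 0.707 × 0.1875 = 0.1326 in.
Total length L = 12 in; A_we = 0.1326 × 12 = 1.591 in².
F_nw = 0.6 F_EXX = 0.6 × 70 = 42 ksi.
φR_n = 0.75 × 42 × 1.591 = 50.11 kips.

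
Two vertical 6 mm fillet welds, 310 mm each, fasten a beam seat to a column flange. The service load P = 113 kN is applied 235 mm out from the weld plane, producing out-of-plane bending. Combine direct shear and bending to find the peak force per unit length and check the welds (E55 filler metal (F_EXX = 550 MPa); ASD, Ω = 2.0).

L_w = 2 × 310 = 620 mm; section modulus (unit throat) S = 2 × L²/6 = 32030 mm².
Direct shear f_v = P/L_w = 113×10³/620 = 182.3 N/mm.
Moment M = P × e = 113×10³ × 235 = 26555000 N·mm; bending f_b = M/S = 829 N/mm.
f_max = √(f_v² + f_b²) = √(182.3² + 829²) = 848.8 N/mm.
r_n/Ω = (1/2.0) × 0.6 × 550 × (0.707 × 6) = 699.9 N/mm → NOT adequate.

f_max ≈ 849 N/mm; NOT adequate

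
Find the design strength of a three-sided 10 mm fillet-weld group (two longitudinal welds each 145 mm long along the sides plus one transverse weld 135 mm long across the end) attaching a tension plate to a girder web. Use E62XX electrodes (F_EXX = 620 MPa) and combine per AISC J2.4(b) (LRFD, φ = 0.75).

t_e = 0.707 × 10 = 7.07 mm.
R_nwl = 0.6 × 620 × 7.07 × 290 × 10⁻³ = 762.7 kN (longitudinal, 2 welds).
R_nwt = 0.6 × 620 × 7.07 × 135 × 10⁻³ = 355.1 kN (transverse, base value).
(i) R_nwl + R_nwt = 1118 kN; (ii) 0.85 R_nwl + 1.5 R_nwt = 1181 kN.
R_n = max = 1181 kN [governs: (ii)]; φR_n = 885.7 kN.

φR_n ≈ 886 kN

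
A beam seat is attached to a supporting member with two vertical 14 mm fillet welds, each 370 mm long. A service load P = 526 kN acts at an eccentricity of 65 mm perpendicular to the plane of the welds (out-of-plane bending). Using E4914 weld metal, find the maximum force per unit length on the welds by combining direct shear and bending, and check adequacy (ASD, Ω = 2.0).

E49XX → F_EXX = 490 MPa.
L_w = 2 × 370 = 740 mm; section modulus (unit throat) S = 2 × L²/6 = 45630 mm².
Direct shear f_v = P/L_w = 526×10³/740 = 710.8 N/mm.
Moment M = P × e = 526×10³ × 65 = 34190000 N·mm; bending f_b = M/S = 749.2 N/mm.
f_max = √(f_v² + f_b²) = √(710.8² + 749.2²) = 1033 N/mm.
r_n/Ω = (1/2.0) × 0.6 × 490 × (0.707 × 14) = 1455 N/mm → adequate.

f_max ≈ 1030 N/mm; adequate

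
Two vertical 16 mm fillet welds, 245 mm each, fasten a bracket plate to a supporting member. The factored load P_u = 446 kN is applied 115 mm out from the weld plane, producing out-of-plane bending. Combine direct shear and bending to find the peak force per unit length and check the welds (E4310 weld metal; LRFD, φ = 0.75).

f_max ≈ 2720 N/mm; NOT adequate

E43XX → F_EXX = 430 MPa.
L_w = 2 × 245 = 490 mm; section modulus (unit throat) S = 2 × L²/6 = 20010 mm².
Direct shear f_v = P/L_w = 446×10³/490 = 910.2 N/mm.
Moment M = P × e = 446×10³ × 115 = 51290000 N·mm; bending f_b = M/S = 2563 N/mm.
f_max = √(f_v² + f_b²) = √(910.2² + 2563²) = 2720 N/mm.
φr_n = 0.75 × 0.6 × 430 × (0.707 × 16) = 2189 N/mm → NOT adequate.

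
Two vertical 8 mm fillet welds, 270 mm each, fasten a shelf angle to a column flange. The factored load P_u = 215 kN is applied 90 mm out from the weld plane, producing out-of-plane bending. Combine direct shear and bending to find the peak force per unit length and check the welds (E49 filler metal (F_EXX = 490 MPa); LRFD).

f_max ≈ 890 N/mm; adequate

L_w = 2 × 270 = 540 mm; section modulus (unit throat) S = 2 × L²/6 = 24300 mm².
Direct shear f_v = P/L_w = 215×10³/540 = 398.1 N/mm.
Moment M = P × e = 215×10³ × 90 = 19350000 N·mm; bending f_b = M/S = 796.3 N/mm.
f_max = √(f_v² + f_b²) = √(398.1² + 796.3²) = 890.3 N/mm.
φr_n = 0.75 × 0.6 × 490 × (0.707 × 8) = 1247 N/mm → adequate.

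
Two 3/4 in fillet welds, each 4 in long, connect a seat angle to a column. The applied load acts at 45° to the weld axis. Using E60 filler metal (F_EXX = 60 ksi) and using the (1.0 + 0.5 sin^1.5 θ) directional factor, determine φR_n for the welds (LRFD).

φR_n ≈ 149 kips

t_e = 0.707 × 0.75 = 0.5302 in; A_we = 0.5302 × 8 = 4.242 in².
Directional factor: 1.0 + 0.5 sin^1.5(45°) = 1.297.
F_nw = 0.6 × 60 × 1.297 = 46.7 ksi.
φR_n = 0.75 × 46.7 × 4.242 = 148.6 kips.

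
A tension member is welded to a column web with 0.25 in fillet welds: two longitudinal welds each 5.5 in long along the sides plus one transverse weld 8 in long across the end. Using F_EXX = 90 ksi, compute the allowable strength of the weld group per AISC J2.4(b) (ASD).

t_e = 0.707 × 0.25 = 0.1767 in.
R_nwl = 0.6 × 90 × 0.1767 × 11 = 105 kip (longitudinal, 2 welds).
R_nwt = 0.6 × 90 × 0.1767 × 8 = 76.36 kip (transverse, base value).
(i) R_nwl + R_nwt = 181.3 kip; (ii) 0.85 R_nwl + 1.5 R_nwt = 203.8 kip.
R_n = max = 203.8 kip [governs: (ii)]; R_n/Ω = 101.9 kip.

R_n/Ω ≈ 102 kip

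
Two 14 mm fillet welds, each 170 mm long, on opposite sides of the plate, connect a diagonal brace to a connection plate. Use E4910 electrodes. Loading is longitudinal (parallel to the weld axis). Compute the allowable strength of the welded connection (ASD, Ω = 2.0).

R_n/Ω ≈ 495 kN

E49XX → F_EXX = 490 MPa.
Effective throat t_e = 0.707 × 14 = 9.898 mm.
Total length L = 340 mm; A_we = 9.898 × 340 = 3365 mm².
F_nw = 0.6 F_EXX = 0.6 × 490 = 294 MPa.
R_n = 294 × 3365 × 10⁻³ = 989.4 kN; R_n/Ω = 989.4/2.0 = 494.7 kN.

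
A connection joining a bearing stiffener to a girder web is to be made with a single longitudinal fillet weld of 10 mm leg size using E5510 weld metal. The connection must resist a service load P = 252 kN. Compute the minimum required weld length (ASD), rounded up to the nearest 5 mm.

L = 220 mm

E55XX → F_EXX = 550 MPa.
Throat t_e = 0.707 × 10 = 7.07 mm.
r_n/Ω = (0.6 × 550 × 7.07) / 2.0 = 1167 N/mm = 1.167 kN/mm.
L_req = P / (r_n/Ω) = 252 / 1.167 = 216 mm total.
Round up → use L = 220 mm.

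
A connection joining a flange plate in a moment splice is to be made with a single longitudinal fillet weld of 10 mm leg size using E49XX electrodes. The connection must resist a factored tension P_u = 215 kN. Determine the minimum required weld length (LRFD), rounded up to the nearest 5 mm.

E49XX → F_EXX = 490 MPa.
Throat t_e = 0.707 × 10 = 7.07 mm.
φr_n = 0.75 × 0.6 × 490 × 7.07 × 10⁻³ = 1.559 kN/mm.
L_req = P_u / φr_n = 215 / 1.559 = 137.9 mm total.
Round up → use L = 140 mm.

L = 140 mm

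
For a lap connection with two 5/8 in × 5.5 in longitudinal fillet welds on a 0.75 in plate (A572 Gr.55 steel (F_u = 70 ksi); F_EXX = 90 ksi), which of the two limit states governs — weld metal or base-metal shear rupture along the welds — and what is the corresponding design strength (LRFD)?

φR_n ≈ 197 kip (weld metal governs)

t_e = 0.707 × 0.625 = 0.4419 in; L = 11 in.
Weld metal: φR_n = 0.75 × 0.6 × 90 × 0.4419 × 11 = 196.9 kip.
Base metal (shear rupture): φR_n = 0.75 × 0.6 × 70 × 0.75 × 11 = 259.9 kip.
Governing: weld metal.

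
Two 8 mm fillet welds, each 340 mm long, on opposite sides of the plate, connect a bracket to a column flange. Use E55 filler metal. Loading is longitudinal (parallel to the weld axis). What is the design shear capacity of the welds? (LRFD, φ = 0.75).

φR_n ≈ 952 kN

E55XX → F_EXX = 550 MPa.
Effective throat t_e = 0.707 × 8 = 5.656 mm.
Total length L = 680 mm; A_we = 5.656 × 680 = 3846 mm².
F_nw = 0.6 F_EXX = 0.6 × 550 = 330 MPa.
φR_n = 0.75 × 330 × 3846 × 10⁻³ = 951.9 kN.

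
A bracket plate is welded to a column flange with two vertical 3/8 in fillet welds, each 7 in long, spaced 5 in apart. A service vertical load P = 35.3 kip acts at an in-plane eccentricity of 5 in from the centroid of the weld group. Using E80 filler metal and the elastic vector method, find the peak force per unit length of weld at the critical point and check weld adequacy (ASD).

E80XX → F_EXX = 80 ksi.
Total weld length L_w = 14 in. Treat welds as unit-width lines.
Polar moment about centroid: J = 2[d³/12 + d(b/2)²] = 2[7³/12 + 7×2.5²] = 144.7 in³.
Direct shear f_v = P/L_w = 35.3 / 14 = 2.521 kip/in (vertical).
Torsion M = P·e = 35.3 × 5 = 176.5 kip·in.
Critical point at (x, y) = (2.5, 3.5) from centroid. f_tx = M·y/J = 4.27 kip/in; f_ty = M·x/J = 3.05 kip/in.
Resultant f_max = √[f_tx² + (f_v + f_ty)²] = √[4.27² + (2.521 + 3.05)²] = 7.02 kip/in.
Capacity per unit length: r_n/Ω = (1/2.0) × 0.6 × 80 × (0.707 × 0.375) = 6.363 kip/in.
7.02 > 6.363 → NOT adequate.

f_max ≈ 7.02 kip/in; NOT adequate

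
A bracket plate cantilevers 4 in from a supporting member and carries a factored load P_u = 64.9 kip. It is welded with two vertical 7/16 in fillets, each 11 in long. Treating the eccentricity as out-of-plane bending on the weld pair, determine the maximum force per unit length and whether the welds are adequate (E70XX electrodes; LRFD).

E70XX → F_EXX = 70 ksi.
L_w = 2 × 11 = 22 in; section modulus (unit throat) S = 2 × L²/6 = 40.33 in².
Direct shear f_v = P/L_w = 64.9/22 = 2.95 kip/in.
Moment M = P × e = 64.9 × 4 = 259.6 kip·in; bending f_b = M/S = 6.436 kip/in.
f_max = √(f_v² + f_b²) = √(2.95² + 6.436²) = 7.08 kip/in.
φr_n = 0.75 × 0.6 × 70 × (0.707 × 0.4375) = 9.743 kip/in → adequate.

f_max ≈ 7.08 kip/in; adequate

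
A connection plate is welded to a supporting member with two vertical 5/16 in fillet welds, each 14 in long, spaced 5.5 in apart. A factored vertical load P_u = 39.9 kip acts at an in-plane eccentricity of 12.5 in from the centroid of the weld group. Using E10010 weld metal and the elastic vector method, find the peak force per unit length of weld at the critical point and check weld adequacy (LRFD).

E100XX → F_EXX = 100 ksi.
Total weld length L_w = 28 in. Treat welds as unit-width lines.
Polar moment about centroid: J = 2[d³/12 + d(b/2)²] = 2[14³/12 + 14×2.75²] = 669.1 in³.
Direct shear f_v = P/L_w = 39.9 / 28 = 1.425 kip/in (vertical).
Torsion M = P·e = 39.9 × 12.5 = 498.75 kip·in.
Critical point at (x, y) = (2.75, 7) from centroid. f_tx = M·y/J = 5.218 kip/in; f_ty = M·x/J = 2.05 kip/in.
Resultant f_max = √[f_tx² + (f_v + f_ty)²] = √[5.218² + (1.425 + 2.05)²] = 6.269 kip/in.
Capacity per unit length: φr_n = 0.75 × 0.6 × 100 × (0.707 × 0.3125) = 9.942 kip/in.
6.269 ≤ 9.942 → adequate.

f_max ≈ 6.27 kip/in; adequate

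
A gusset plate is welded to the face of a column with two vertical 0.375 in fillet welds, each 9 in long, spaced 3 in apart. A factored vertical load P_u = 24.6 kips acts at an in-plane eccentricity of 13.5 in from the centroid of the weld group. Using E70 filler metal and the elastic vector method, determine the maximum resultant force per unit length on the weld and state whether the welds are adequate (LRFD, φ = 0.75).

E70XX → F_EXX = 70 ksi.
Total weld length L_w = 18 in. Treat welds as unit-width lines.
Polar moment about centroid: J = 2[d³/12 + d(b/2)²] = 2[9³/12 + 9×1.5²] = 162 in³.
Direct shear f_v = P/L_w = 24.6 / 18 = 1.367 kip/in (vertical).
Torsion M = P·e = 24.6 × 13.5 = 332.1 kip·in.
Critical point at (x, y) = (1.5, 4.5) from centroid. f_tx = M·y/J = 9.225 kip/in; f_ty = M·x/J = 3.075 kip/in.
Resultant f_max = √[f_tx² + (f_v + f_ty)²] = √[9.225² + (1.367 + 3.075)²] = 10.24 kip/in.
Capacity per unit length: φr_n = 0.75 × 0.6 × 70 × (0.707 × 0.375) = 8.351 kip/in.
10.24 > 8.351 → NOT adequate.

f_max ≈ 10.2 kip/in; NOT adequate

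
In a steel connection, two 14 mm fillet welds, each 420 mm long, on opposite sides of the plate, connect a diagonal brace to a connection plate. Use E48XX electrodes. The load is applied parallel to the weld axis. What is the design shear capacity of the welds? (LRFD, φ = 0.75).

φR_n ≈ 1800 kN

E48XX → F_EXX = 480 MPa.
Effective throat t_e = 0.707 × 14 = 9.898 mm.
Total length L = 840 mm; A_we = 9.898 × 840 = 8314 mm².
F_nw = 0.6 F_EXX = 0.6 × 480 = 288 MPa.
φR_n = 0.75 × 288 × 8314 × 10⁻³ = 1796 kN.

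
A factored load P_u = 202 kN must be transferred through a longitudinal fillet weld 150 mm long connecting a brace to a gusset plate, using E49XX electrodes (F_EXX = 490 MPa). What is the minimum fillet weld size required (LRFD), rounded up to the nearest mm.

Total weld length L = 150 mm.
Required throat t_e = P_u / (φ × 0.6 F_EXX × L) = 202 / (0.75 × 0.6 × 490 × 150 × 10⁻³) = 6.107 mm.
Required leg w = t_e / 0.707 = 8.638 mm → use 9 mm.

w = 9 mm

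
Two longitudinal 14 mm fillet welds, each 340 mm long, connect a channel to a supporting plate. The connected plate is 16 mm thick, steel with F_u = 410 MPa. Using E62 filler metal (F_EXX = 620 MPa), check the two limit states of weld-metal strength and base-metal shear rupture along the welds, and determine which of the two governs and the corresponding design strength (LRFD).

φR_n ≈ 1880 kN (weld metal governs)

t_e = 0.707 × 14 = 9.898 mm; L = 680 mm.
Weld metal: φR_n = 0.75 × 0.6 × 620 × 9.898 × 680 × 10⁻³ = 1878 kN.
Base metal (shear rupture): φR_n = 0.75 × 0.6 × 410 × 16 × 680 × 10⁻³ = 2007 kN.
Governing: weld metal.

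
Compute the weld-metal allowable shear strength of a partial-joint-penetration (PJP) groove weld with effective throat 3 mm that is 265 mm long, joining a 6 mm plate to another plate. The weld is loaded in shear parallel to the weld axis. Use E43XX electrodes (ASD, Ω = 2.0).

R_n/Ω ≈ 103 kN

E43XX → F_EXX = 430 MPa.
Effective throat (given) t_e = 3 mm.
A_we = 3 × 265 = 795 mm².
F_nw = 0.6 F_EXX = 258 MPa.
R_n/Ω = (258 × 795) / 2.0 × 10⁻³ = 102.6 kN.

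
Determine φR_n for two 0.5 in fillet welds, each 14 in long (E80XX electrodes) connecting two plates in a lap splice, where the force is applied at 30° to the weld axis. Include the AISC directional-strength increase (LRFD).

E80XX → F_EXX = 80 ksi.
t_e = 0.707 × 0.5 = 0.3535 in; A_we = 0.3535 × 28 = 9.898 in².
Directional factor: 1.0 + 0.5 sin^1.5(30°) = 1.177.
F_nw = 0.6 × 80 × 1.177 = 56.49 ksi.
φR_n = 0.75 × 56.49 × 9.898 = 419.3 kip.

φR_n ≈ 419 kip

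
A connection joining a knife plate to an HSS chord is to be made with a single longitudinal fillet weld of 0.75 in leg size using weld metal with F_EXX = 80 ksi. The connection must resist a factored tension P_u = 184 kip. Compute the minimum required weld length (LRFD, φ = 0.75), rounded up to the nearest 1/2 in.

Throat t_e = 0.707 × 0.75 = 0.5302 in.
φr_n = 0.75 × 0.6 × 80 × 0.5302 = 19.09 kip/in.
L_req = P_u / φr_n = 184 / 19.09 = 9.639 in total.
Round up → use L = 10 in.

L = 10 in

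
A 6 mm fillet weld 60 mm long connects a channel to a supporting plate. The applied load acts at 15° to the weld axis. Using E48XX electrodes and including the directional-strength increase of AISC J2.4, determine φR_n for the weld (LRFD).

φR_n ≈ 58.6 kN

E48XX → F_EXX = 480 MPa.
t_e = 0.707 × 6 = 4.242 mm; A_we = 4.242 × 60 = 254.5 mm².
Directional factor: 1.0 + 0.5 sin^1.5(15°) = 1.066.
F_nw = 0.6 × 480 × 1.066 = 307 MPa.
φR_n = 0.75 × 307 × 254.5 × 10⁻³ = 58.6 kN.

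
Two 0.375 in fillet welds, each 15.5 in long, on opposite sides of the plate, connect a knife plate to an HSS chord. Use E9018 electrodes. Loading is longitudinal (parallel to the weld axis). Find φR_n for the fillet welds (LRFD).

φR_n ≈ 333 kips

E90XX → F_EXX = 90 ksi.
Effective throat t_e = 0.707 × 0.375 = 0.2651 in.
Total length L = 31 in; A_we = 0.2651 × 31 = 8.219 in².
F_nw = 0.6 F_EXX = 0.6 × 90 = 54 ksi.
φR_n = 0.75 × 54 × 8.219 = 332.9 kips.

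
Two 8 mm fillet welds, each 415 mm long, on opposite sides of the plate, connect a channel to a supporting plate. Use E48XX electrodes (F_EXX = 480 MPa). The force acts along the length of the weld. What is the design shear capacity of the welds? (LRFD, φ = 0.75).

Effective throat t_e = 0.707 × 8 = 5.656 mm.
Total length L = 830 mm; A_we = 5.656 × 830 = 4694 mm².
F_nw = 0.6 F_EXX = 0.6 × 480 = 288 MPa.
φR_n = 0.75 × 288 × 4694 × 10⁻³ = 1014 kN.

φR_n ≈ 1010 kN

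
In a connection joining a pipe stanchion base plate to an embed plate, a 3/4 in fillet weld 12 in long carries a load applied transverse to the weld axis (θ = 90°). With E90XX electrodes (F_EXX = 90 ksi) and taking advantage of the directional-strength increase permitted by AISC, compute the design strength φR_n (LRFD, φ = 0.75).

φR_n ≈ 387 kips

t_e = 0.707 × 0.75 = 0.5302 in; A_we = 0.5302 × 12 = 6.363 in².
Directional factor: 1.0 + 0.5 sin^1.5(90°) = 1.5.
F_nw = 0.6 × 90 × 1.5 = 81 ksi.
φR_n = 0.75 × 81 × 6.363 = 386.6 kips.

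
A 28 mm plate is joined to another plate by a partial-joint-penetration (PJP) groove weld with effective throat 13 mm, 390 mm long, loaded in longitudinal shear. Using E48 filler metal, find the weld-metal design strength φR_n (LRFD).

φR_n ≈ 1100 kN

E48XX → F_EXX = 480 MPa.
Effective throat (given) t_e = 13 mm.
A_we = 13 × 390 = 5070 mm².
F_nw = 0.6 F_EXX = 288 MPa.
φR_n = 0.75 × 288 × 5070 × 10⁻³ = 1095 kN.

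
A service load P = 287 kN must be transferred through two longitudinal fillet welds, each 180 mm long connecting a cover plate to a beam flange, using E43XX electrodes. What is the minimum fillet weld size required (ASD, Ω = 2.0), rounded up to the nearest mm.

w = 9 mm

E43XX → F_EXX = 430 MPa.
Total weld length L = 360 mm.
Required throat t_e = P × Ω / (0.6 F_EXX × L) = 287 × 2.0 / (0.6 × 430 × 360 × 10⁻³) = 6.18 mm.
Required leg w = t_e / 0.707 = 8.741 mm → use 9 mm.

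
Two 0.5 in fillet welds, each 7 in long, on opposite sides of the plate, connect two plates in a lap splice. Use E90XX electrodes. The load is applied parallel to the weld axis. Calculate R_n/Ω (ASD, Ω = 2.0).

E90XX → F_EXX = 90 ksi.
Effective throat t_e = 0.707 × 0.5 = 0.3535 in.
Total length L = 14 in; A_we = 0.3535 × 14 = 4.949 in².
F_nw = 0.6 F_EXX = 0.6 × 90 = 54 ksi.
R_n = 54 × 4.949 = 267.2 kip; R_n/Ω = 267.2/2.0 = 133.6 kip.

R_n/Ω ≈ 134 kip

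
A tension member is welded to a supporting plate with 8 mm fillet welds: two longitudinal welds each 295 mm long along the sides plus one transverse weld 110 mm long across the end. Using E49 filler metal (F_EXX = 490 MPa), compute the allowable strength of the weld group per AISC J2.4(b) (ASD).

t_e = 0.707 × 8 = 5.656 mm.
R_nwl = 0.6 × 490 × 5.656 × 590 × 10⁻³ = 981.1 kN (longitudinal, 2 welds).
R_nwt = 0.6 × 490 × 5.656 × 110 × 10⁻³ = 182.9 kN (transverse, base value).
(i) R_nwl + R_nwt = 1164 kN; (ii) 0.85 R_nwl + 1.5 R_nwt = 1108 kN.
R_n = max = 1164 kN [governs: (i)]; R_n/Ω = 582 kN.

R_n/Ω ≈ 582 kN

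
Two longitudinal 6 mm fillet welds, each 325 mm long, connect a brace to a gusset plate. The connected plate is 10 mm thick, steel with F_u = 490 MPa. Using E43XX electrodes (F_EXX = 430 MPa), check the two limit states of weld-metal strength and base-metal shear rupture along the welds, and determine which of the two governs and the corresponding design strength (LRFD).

t_e = 0.707 × 6 = 4.242 mm; L = 650 mm.
Weld metal: φR_n = 0.75 × 0.6 × 430 × 4.242 × 650 × 10⁻³ = 533.5 kN.
Base metal (shear rupture): φR_n = 0.75 × 0.6 × 490 × 10 × 650 × 10⁻³ = 1433 kN.
Governing: weld metal.

φR_n ≈ 534 kN (weld metal governs)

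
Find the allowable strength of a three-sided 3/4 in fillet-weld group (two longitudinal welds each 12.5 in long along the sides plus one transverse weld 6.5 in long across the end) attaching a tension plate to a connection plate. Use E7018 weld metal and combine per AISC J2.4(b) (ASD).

R_n/Ω ≈ 351 kips

E70XX → F_EXX = 70 ksi.
t_e = 0.707 × 0.75 = 0.5302 in.
R_nwl = 0.6 × 70 × 0.5302 × 25 = 556.8 kips (longitudinal, 2 welds).
R_nwt = 0.6 × 70 × 0.5302 × 6.5 = 144.8 kips (transverse, base value).
(i) R_nwl + R_nwt = 701.5 kips; (ii) 0.85 R_nwl + 1.5 R_nwt = 690.4 kips.
R_n = max = 701.5 kips [governs: (i)]; R_n/Ω = 350.8 kips.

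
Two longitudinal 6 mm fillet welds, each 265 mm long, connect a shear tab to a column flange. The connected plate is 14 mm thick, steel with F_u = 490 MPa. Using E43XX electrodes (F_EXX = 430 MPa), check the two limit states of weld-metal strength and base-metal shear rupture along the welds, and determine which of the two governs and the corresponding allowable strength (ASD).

R_n/Ω ≈ 290 kN (weld metal governs)

t_e = 0.707 × 6 = 4.242 mm; L = 530 mm.
Weld metal: R_n/Ω = (1/2.0) × 0.6 × 430 × 4.242 × 530 × 10⁻³ = 290 kN.
Base metal (shear rupture): R_n/Ω = (1/2.0) × 0.6 × 490 × 14 × 530 × 10⁻³ = 1091 kN.
Governing: weld metal.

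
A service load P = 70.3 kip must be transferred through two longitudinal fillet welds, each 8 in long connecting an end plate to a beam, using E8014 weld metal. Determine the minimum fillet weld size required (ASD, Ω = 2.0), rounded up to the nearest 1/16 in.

w = 5/16 in

E80XX → F_EXX = 80 ksi.
Total weld length L = 16 in.
Required throat t_e = P × Ω / (0.6 F_EXX × L) = 70.3 × 2.0 / (0.6 × 80 × 16) = 0.1831 in.
Required leg w = t_e / 0.707 = 0.2589 in → use 5/16 in.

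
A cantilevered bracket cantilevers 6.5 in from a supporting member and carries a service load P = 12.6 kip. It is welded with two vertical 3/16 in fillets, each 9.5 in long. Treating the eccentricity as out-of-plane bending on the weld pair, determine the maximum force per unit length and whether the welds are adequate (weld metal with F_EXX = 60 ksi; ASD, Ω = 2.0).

f_max ≈ 2.8 kip/in; NOT adequate

L_w = 2 × 9.5 = 19 in; section modulus (unit throat) S = 2 × L²/6 = 30.08 in².
Direct shear f_v = P/L_w = 12.6/19 = 0.6632 kip/in.
Moment M = P × e = 12.6 × 6.5 = 81.9 kip·in; bending f_b = M/S = 2.722 kip/in.
f_max = √(f_v² + f_b²) = √(0.6632² + 2.722²) = 2.802 kip/in.
r_n/Ω = (1/2.0) × 0.6 × 60 × (0.707 × 0.1875) = 2.386 kip/in → NOT adequate.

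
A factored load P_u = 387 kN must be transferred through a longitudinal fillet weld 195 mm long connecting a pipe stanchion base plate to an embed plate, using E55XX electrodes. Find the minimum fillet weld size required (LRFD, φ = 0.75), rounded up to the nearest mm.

E55XX → F_EXX = 550 MPa.
Total weld length L = 195 mm.
Required throat t_e = P_u / (φ × 0.6 F_EXX × L) = 387 / (0.75 × 0.6 × 550 × 195 × 10⁻³) = 8.019 mm.
Required leg w = t_e / 0.707 = 11.34 mm → use 12 mm.

w = 12 mm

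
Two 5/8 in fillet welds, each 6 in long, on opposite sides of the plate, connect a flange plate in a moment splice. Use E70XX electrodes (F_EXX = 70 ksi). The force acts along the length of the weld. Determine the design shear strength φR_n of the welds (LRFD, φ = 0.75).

φR_n ≈ 167 kip

Effective throat t_e = 0.707 × 0.625 = 0.4419 in.
Total length L = 12 in; A_we = 0.4419 × 12 = 5.302 in².
F_nw = 0.6 F_EXX = 0.6 × 70 = 42 ksi.
φR_n = 0.75 × 42 × 5.302 = 167 kip.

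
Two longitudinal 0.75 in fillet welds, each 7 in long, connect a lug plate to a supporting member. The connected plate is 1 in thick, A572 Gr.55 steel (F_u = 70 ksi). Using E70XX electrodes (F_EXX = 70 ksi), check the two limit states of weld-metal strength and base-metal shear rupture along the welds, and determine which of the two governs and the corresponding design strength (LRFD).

t_e = 0.707 × 0.75 = 0.5302 in; L = 14 in.
Weld metal: φR_n = 0.75 × 0.6 × 70 × 0.5302 × 14 = 233.8 kip.
Base metal (shear rupture): φR_n = 0.75 × 0.6 × 70 × 1 × 14 = 441 kip.
Governing: weld metal.

φR_n ≈ 234 kip (weld metal governs)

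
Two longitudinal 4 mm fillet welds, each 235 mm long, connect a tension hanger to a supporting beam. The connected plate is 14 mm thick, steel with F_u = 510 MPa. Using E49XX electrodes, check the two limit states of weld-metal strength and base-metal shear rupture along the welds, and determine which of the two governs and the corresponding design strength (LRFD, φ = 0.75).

E49XX → F_EXX = 490 MPa.
t_e = 0.707 × 4 = 2.828 mm; L = 470 mm.
Weld metal: φR_n = 0.75 × 0.6 × 490 × 2.828 × 470 × 10⁻³ = 293.1 kN.
Base metal (shear rupture): φR_n = 0.75 × 0.6 × 510 × 14 × 470 × 10⁻³ = 1510 kN.
Governing: weld metal.

φR_n ≈ 293 kN (weld metal governs)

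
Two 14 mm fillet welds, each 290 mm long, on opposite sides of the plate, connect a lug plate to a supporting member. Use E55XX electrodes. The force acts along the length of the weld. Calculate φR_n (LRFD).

E55XX → F_EXX = 550 MPa.
Effective throat t_e = 0.707 × 14 = 9.898 mm.
Total length L = 580 mm; A_we = 9.898 × 580 = 5741 mm².
F_nw = 0.6 F_EXX = 0.6 × 550 = 330 MPa.
φR_n = 0.75 × 330 × 5741 × 10⁻³ = 1421 kN.

φR_n ≈ 1420 kN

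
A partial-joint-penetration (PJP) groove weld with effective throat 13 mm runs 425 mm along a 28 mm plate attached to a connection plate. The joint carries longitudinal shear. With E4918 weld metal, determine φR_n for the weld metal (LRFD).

E49XX → F_EXX = 490 MPa.
Effective throat (given) t_e = 13 mm.
A_we = 13 × 425 = 5525 mm².
F_nw = 0.6 F_EXX = 294 MPa.
φR_n = 0.75 × 294 × 5525 × 10⁻³ = 1218 kN.

φR_n ≈ 1220 kN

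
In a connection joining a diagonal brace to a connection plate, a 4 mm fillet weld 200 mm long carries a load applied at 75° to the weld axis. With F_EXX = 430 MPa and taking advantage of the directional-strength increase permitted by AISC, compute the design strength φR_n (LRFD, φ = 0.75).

φR_n ≈ 161 kN

t_e = 0.707 × 4 = 2.828 mm; A_we = 2.828 × 200 = 565.6 mm².
Directional factor: 1.0 + 0.5 sin^1.5(75°) = 1.475.
F_nw = 0.6 × 430 × 1.475 = 380.5 MPa.
φR_n = 0.75 × 380.5 × 565.6 × 10⁻³ = 161.4 kN.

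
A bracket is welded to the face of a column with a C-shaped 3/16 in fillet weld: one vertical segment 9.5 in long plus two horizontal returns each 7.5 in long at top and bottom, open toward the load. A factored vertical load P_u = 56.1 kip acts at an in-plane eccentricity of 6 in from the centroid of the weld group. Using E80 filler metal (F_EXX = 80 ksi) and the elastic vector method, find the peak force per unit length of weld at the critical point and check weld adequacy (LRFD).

f_max ≈ 6.11 kip/in; NOT adequate

Total weld length L_w = 24.5 in. Treat welds as unit-width lines.
Centroid: x̄ = 2×7.5×3.75 / 24.5 = 2.296 in from the vertical weld.
Polar moment about centroid: J = I_x + I_y = [9.5³/12 + 2×7.5×4.75²] + [9.5×2.296² + 2(7.5³/12 + 7.5×1.454²)] = 562 in³.
Direct shear f_v = P/L_w = 56.1 / 24.5 = 2.29 kip/in (vertical).
Torsion M = P·e = 56.1 × 6 = 336.6 kip·in.
Critical point at (x, y) = (5.204, 4.75) from centroid. f_tx = M·y/J = 2.845 kip/in; f_ty = M·x/J = 3.117 kip/in.
Resultant f_max = √[f_tx² + (f_v + f_ty)²] = √[2.845² + (2.29 + 3.117)²] = 6.11 kip/in.
Capacity per unit length: φr_n = 0.75 × 0.6 × 80 × (0.707 × 0.1875) = 4.772 kip/in.
6.11 > 4.772 → NOT adequate.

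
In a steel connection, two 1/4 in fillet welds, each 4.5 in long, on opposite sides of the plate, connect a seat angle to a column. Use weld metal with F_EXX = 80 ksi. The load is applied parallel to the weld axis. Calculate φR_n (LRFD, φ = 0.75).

φR_n ≈ 57.3 kip

Effective throat t_e = 0.707 × 0.25 = 0.1767 in.
Total length L = 9 in; A_we = 0.1767 × 9 = 1.591 in².
F_nw = 0.6 F_EXX = 0.6 × 80 = 48 ksi.
φR_n = 0.75 × 48 × 1.591 = 57.27 kip.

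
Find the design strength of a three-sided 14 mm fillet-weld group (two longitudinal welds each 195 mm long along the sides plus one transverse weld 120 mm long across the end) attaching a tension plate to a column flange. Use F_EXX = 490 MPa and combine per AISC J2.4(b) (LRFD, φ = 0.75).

φR_n ≈ 1120 kN

t_e = 0.707 × 14 = 9.898 mm.
R_nwl = 0.6 × 490 × 9.898 × 390 × 10⁻³ = 1135 kN (longitudinal, 2 welds).
R_nwt = 0.6 × 490 × 9.898 × 120 × 10⁻³ = 349.2 kN (transverse, base value).
(i) R_nwl + R_nwt = 1484 kN; (ii) 0.85 R_nwl + 1.5 R_nwt = 1488 kN.
R_n = max = 1488 kN [governs: (ii)]; φR_n = 1116 kN.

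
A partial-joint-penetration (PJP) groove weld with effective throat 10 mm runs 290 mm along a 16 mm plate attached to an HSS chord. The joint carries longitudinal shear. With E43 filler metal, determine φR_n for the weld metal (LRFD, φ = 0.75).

φR_n ≈ 561 kN

E43XX → F_EXX = 430 MPa.
Effective throat (given) t_e = 10 mm.
A_we = 10 × 290 = 2900 mm².
F_nw = 0.6 F_EXX = 258 MPa.
φR_n = 0.75 × 258 × 2900 × 10⁻³ = 561.2 kN.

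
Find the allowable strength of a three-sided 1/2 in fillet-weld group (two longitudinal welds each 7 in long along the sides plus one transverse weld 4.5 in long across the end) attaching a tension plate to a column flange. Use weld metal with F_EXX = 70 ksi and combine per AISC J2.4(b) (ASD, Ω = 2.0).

R_n/Ω ≈ 138 kip

t_e = 0.707 × 0.5 = 0.3535 in.
R_nwl = 0.6 × 70 × 0.3535 × 14 = 207.9 kip (longitudinal, 2 welds).
R_nwt = 0.6 × 70 × 0.3535 × 4.5 = 66.81 kip (transverse, base value).
(i) R_nwl + R_nwt = 274.7 kip; (ii) 0.85 R_nwl + 1.5 R_nwt = 276.9 kip.
R_n = max = 276.9 kip [governs: (ii)]; R_n/Ω = 138.4 kip.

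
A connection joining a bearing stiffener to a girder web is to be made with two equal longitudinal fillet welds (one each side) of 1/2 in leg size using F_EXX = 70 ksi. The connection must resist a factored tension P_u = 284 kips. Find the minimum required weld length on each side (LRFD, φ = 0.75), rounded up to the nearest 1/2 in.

Throat t_e = 0.707 × 0.5 = 0.3535 in.
φr_n = 0.75 × 0.6 × 70 × 0.3535 = 11.14 kips/in.
L_req = P_u / φr_n = 284 / 11.14 = 25.5 in total.
Per side: 25.5 / 2 = 12.75 in.
Round up → use L = 13 in on each side.

L = 13 in on each side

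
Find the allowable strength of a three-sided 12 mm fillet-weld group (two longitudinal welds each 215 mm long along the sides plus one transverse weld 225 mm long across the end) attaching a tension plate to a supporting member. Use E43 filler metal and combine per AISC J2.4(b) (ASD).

E43XX → F_EXX = 430 MPa.
t_e = 0.707 × 12 = 8.484 mm.
R_nwl = 0.6 × 430 × 8.484 × 430 × 10⁻³ = 941.2 kN (longitudinal, 2 welds).
R_nwt = 0.6 × 430 × 8.484 × 225 × 10⁻³ = 492.5 kN (transverse, base value).
(i) R_nwl + R_nwt = 1434 kN; (ii) 0.85 R_nwl + 1.5 R_nwt = 1539 kN.
R_n = max = 1539 kN [governs: (ii)]; R_n/Ω = 769.4 kN.

R_n/Ω ≈ 769 kN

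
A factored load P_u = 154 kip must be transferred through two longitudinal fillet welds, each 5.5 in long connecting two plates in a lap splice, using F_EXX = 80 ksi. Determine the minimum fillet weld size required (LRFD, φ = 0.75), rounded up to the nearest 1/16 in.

Total weld length L = 11 in.
Required throat t_e = P_u / (φ × 0.6 F_EXX × L) = 154 / (0.75 × 0.6 × 80 × 11) = 0.3889 in.
Required leg w = t_e / 0.707 = 0.5501 in → use 9/16 in.

w = 9/16 in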